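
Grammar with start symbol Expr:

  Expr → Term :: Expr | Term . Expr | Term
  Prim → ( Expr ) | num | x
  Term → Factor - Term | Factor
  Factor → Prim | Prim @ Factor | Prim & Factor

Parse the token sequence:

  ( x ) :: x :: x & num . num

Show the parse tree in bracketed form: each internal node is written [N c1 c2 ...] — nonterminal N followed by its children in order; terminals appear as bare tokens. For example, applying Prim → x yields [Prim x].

Expr
Term :: Expr
Factor :: Expr
Prim :: Expr
( Expr ) :: Expr
( Term ) :: Expr
( Factor ) :: Expr
( Prim ) :: Expr
( x ) :: Expr
( x ) :: Term :: Expr
( x ) :: Factor :: Expr
( x ) :: Prim :: Expr
( x ) :: x :: Expr
( x ) :: x :: Term . Expr
( x ) :: x :: Factor . Expr
( x ) :: x :: Prim & Factor . Expr
( x ) :: x :: x & Factor . Expr
( x ) :: x :: x & Prim . Expr
( x ) :: x :: x & num . Expr
( x ) :: x :: x & num . Term
( x ) :: x :: x & num . Factor
( x ) :: x :: x & num . Prim
( x ) :: x :: x & num . num

[Expr [Term [Factor [Prim ( [Expr [Term [Factor [Prim x]]]] )]]] :: [Expr [Term [Factor [Prim x]]] :: [Expr [Term [Factor [Prim x] & [Factor [Prim num]]]] . [Expr [Term [Factor [Prim num]]]]]]]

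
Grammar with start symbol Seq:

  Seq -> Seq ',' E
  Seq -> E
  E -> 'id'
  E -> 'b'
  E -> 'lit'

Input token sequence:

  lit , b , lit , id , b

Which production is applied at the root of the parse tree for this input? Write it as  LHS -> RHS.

[Seq [Seq [Seq [Seq [Seq [E lit]] , [E b]] , [E lit]] , [E id]] , [E b]]

Seq -> Seq ',' E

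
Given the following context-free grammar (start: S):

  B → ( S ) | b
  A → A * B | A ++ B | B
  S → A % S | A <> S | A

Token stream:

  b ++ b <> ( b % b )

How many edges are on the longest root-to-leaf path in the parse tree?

8

[S [A [A [B b]] ++ [B b]] <> [S [A [B ( [S [A [B b]] % [S [A [B b]]]] )]]]]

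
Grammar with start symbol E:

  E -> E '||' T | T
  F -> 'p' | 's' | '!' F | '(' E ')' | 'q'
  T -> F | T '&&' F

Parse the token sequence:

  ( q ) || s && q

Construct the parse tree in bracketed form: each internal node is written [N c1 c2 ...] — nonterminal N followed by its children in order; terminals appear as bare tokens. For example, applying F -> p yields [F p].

E
E || T
T || T
F || T
( E ) || T
( T ) || T
( F ) || T
( q ) || T
( q ) || T && F
( q ) || F && F
( q ) || s && F
( q ) || s && q

[E [E [T [F ( [E [T [F q]]] )]]] || [T [T [F s]] && [F q]]]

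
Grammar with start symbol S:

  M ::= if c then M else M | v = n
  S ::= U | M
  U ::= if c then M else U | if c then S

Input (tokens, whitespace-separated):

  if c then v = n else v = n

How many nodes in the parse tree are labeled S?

[S [M if c then [M v = n] else [M v = n]]]

1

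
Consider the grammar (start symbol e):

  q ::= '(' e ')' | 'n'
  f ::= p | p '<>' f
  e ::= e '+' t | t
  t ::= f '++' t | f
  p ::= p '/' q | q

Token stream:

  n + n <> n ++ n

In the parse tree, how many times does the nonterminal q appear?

[e [e [t [f [p [q n]]]]] + [t [f [p [q n]] <> [f [p [q n]]]] ++ [t [f [p [q n]]]]]]

4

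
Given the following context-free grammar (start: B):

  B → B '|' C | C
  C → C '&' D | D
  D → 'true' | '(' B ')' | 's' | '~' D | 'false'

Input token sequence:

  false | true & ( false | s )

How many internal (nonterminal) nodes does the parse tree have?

14

[B [B [C [D false]]] | [C [C [D true]] & [D ( [B [B [C [D false]]] | [C [D s]]] )]]]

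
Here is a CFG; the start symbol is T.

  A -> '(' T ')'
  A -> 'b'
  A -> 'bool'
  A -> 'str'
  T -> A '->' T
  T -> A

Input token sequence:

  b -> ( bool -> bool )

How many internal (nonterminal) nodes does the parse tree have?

8

[T [A b] -> [T [A ( [T [A bool] -> [T [A bool]]] )]]]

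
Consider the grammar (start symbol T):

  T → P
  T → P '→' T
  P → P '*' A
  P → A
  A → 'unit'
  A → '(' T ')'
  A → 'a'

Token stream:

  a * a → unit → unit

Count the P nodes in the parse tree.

4

[T [P [P [A a]] * [A a]] → [T [P [A unit]] → [T [P [A unit]]]]]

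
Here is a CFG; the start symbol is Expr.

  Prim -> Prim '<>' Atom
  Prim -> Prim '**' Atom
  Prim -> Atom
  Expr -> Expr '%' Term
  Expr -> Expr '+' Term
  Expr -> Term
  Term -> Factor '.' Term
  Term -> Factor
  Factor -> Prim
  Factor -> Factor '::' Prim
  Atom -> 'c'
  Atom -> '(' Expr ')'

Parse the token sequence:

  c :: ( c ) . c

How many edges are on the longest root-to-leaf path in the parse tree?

10

[Expr [Term [Factor [Factor [Prim [Atom c]]] :: [Prim [Atom ( [Expr [Term [Factor [Prim [Atom c]]]]] )]]] . [Term [Factor [Prim [Atom c]]]]]]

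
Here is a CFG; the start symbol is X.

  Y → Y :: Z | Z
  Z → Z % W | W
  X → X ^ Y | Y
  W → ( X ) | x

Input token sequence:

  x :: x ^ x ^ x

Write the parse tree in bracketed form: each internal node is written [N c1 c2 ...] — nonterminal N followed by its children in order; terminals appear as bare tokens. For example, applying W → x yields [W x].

[X [X [X [Y [Y [Z [W x]]] :: [Z [W x]]]] ^ [Y [Z [W x]]]] ^ [Y [Z [W x]]]]

X
X ^ Y
X ^ Y ^ Y
Y ^ Y ^ Y
Y :: Z ^ Y ^ Y
Z :: Z ^ Y ^ Y
W :: Z ^ Y ^ Y
x :: Z ^ Y ^ Y
x :: W ^ Y ^ Y
x :: x ^ Y ^ Y
x :: x ^ Z ^ Y
x :: x ^ W ^ Y
x :: x ^ x ^ Y
x :: x ^ x ^ Z
x :: x ^ x ^ W
x :: x ^ x ^ x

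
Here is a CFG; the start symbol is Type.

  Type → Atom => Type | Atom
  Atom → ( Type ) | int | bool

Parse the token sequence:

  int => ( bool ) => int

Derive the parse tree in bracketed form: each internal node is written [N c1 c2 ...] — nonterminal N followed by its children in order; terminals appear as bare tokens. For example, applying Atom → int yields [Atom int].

Type
Atom => Type
int => Type
int => Atom => Type
int => ( Type ) => Type
int => ( Atom ) => Type
int => ( bool ) => Type
int => ( bool ) => Atom
int => ( bool ) => int

[Type [Atom int] => [Type [Atom ( [Type [Atom bool]] )] => [Type [Atom int]]]]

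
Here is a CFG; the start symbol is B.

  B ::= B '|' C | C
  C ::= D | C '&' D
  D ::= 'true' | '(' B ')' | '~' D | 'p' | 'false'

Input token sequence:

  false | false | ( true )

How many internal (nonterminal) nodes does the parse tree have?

[B [B [B [C [D false]]] | [C [D false]]] | [C [D ( [B [C [D true]]] )]]]

12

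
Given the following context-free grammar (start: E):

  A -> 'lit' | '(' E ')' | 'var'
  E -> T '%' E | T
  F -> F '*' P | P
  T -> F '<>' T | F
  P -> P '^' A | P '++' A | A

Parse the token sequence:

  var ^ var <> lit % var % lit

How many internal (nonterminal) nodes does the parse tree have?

[E [T [F [P [P [A var]] ^ [A var]]] <> [T [F [P [A lit]]]]] % [E [T [F [P [A var]]]] % [E [T [F [P [A lit]]]]]]]

21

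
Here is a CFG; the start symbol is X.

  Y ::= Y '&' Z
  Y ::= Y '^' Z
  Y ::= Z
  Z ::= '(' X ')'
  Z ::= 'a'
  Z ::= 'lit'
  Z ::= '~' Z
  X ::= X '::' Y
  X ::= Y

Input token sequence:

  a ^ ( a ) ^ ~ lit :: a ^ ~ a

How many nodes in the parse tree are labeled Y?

6

[X [X [Y [Y [Y [Z a]] ^ [Z ( [X [Y [Z a]]] )]] ^ [Z ~ [Z lit]]]] :: [Y [Y [Z a]] ^ [Z ~ [Z a]]]]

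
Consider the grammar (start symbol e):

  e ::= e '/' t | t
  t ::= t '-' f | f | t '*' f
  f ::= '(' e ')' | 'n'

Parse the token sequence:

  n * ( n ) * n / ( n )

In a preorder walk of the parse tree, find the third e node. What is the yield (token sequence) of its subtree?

[e [e [t [t [t [f n]] * [f ( [e [t [f n]]] )]] * [f n]]] / [t [f ( [e [t [f n]]] )]]]

n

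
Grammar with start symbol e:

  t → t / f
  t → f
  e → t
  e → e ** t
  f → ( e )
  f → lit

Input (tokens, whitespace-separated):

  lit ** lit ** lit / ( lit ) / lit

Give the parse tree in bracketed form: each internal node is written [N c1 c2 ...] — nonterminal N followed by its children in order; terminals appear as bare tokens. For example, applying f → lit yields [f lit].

[e [e [e [t [f lit]]] ** [t [f lit]]] ** [t [t [t [f lit]] / [f ( [e [t [f lit]]] )]] / [f lit]]]

e
e ** t
e ** t ** t
t ** t ** t
f ** t ** t
lit ** t ** t
lit ** f ** t
lit ** lit ** t
lit ** lit ** t / f
lit ** lit ** t / f / f
lit ** lit ** f / f / f
lit ** lit ** lit / f / f
lit ** lit ** lit / ( e ) / f
lit ** lit ** lit / ( t ) / f
lit ** lit ** lit / ( f ) / f
lit ** lit ** lit / ( lit ) / f
lit ** lit ** lit / ( lit ) / lit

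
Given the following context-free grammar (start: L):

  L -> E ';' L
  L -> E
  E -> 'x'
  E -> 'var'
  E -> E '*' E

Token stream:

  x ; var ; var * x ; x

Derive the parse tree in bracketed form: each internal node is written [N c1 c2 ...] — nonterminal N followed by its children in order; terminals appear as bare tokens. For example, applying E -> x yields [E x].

L
E ; L
x ; L
x ; E ; L
x ; var ; L
x ; var ; E ; L
x ; var ; E * E ; L
x ; var ; var * E ; L
x ; var ; var * x ; L
x ; var ; var * x ; E
x ; var ; var * x ; x

[L [E x] ; [L [E var] ; [L [E [E var] * [E x]] ; [L [E x]]]]]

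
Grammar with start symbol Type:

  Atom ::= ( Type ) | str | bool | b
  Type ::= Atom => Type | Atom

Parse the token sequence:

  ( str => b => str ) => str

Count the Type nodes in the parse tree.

[Type [Atom ( [Type [Atom str] => [Type [Atom b] => [Type [Atom str]]]] )] => [Type [Atom str]]]

5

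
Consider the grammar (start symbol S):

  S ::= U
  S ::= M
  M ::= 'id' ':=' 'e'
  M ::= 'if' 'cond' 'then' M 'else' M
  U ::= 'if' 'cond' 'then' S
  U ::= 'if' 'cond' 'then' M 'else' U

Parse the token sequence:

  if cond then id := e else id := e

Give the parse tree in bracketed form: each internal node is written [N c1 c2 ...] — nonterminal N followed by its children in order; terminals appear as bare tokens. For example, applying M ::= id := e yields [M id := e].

[S [M if cond then [M id := e] else [M id := e]]]

S
M
if cond then M else M
if cond then id := e else M
if cond then id := e else id := e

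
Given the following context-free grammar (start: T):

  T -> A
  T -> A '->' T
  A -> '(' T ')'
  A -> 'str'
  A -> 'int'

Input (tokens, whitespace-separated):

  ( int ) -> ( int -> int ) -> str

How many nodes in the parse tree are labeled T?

[T [A ( [T [A int]] )] -> [T [A ( [T [A int] -> [T [A int]]] )] -> [T [A str]]]]

6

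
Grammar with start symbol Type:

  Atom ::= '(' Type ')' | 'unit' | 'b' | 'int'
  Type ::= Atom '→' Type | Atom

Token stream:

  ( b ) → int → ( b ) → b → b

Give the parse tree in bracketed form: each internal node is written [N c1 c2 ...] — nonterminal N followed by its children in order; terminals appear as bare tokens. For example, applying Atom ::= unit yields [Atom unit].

Type
Atom → Type
( Type ) → Type
( Atom ) → Type
( b ) → Type
( b ) → Atom → Type
( b ) → int → Type
( b ) → int → Atom → Type
( b ) → int → ( Type ) → Type
( b ) → int → ( Atom ) → Type
( b ) → int → ( b ) → Type
( b ) → int → ( b ) → Atom → Type
( b ) → int → ( b ) → b → Type
( b ) → int → ( b ) → b → Atom
( b ) → int → ( b ) → b → b

[Type [Atom ( [Type [Atom b]] )] → [Type [Atom int] → [Type [Atom ( [Type [Atom b]] )] → [Type [Atom b] → [Type [Atom b]]]]]]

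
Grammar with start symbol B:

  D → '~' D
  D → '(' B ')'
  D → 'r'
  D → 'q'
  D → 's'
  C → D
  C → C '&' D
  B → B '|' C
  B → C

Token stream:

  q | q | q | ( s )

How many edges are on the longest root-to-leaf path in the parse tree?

6

[B [B [B [B [C [D q]]] | [C [D q]]] | [C [D q]]] | [C [D ( [B [C [D s]]] )]]]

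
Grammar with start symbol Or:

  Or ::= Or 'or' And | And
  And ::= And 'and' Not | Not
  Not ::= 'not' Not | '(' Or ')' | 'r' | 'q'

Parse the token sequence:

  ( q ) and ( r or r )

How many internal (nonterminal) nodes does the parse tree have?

14

[Or [And [And [Not ( [Or [And [Not q]]] )]] and [Not ( [Or [Or [And [Not r]]] or [And [Not r]]] )]]]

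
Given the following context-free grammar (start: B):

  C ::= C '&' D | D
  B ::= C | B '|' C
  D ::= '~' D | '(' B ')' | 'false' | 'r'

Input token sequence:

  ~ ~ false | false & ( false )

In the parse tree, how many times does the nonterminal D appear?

[B [B [C [D ~ [D ~ [D false]]]]] | [C [C [D false]] & [D ( [B [C [D false]]] )]]]

6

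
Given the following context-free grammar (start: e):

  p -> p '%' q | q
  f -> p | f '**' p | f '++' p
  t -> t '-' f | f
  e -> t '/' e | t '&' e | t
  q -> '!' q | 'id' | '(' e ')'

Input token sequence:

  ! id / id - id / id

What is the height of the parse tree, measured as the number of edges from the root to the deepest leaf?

[e [t [f [p [q ! [q id]]]]] / [e [t [t [f [p [q id]]]] - [f [p [q id]]]] / [e [t [f [p [q id]]]]]]]

7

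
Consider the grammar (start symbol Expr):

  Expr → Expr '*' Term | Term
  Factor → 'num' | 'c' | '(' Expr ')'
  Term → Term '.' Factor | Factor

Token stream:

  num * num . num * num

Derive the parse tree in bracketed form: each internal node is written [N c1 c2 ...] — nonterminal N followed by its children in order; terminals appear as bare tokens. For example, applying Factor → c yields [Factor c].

[Expr [Expr [Expr [Term [Factor num]]] * [Term [Term [Factor num]] . [Factor num]]] * [Term [Factor num]]]

Expr
Expr * Term
Expr * Term * Term
Term * Term * Term
Factor * Term * Term
num * Term * Term
num * Term . Factor * Term
num * Factor . Factor * Term
num * num . Factor * Term
num * num . num * Term
num * num . num * Factor
num * num . num * num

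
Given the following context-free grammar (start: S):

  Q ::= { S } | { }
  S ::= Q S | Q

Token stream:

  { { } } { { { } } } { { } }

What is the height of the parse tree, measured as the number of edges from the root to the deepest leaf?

[S [Q { [S [Q { }]] }] [S [Q { [S [Q { [S [Q { }]] }]] }] [S [Q { [S [Q { }]] }]]]]

7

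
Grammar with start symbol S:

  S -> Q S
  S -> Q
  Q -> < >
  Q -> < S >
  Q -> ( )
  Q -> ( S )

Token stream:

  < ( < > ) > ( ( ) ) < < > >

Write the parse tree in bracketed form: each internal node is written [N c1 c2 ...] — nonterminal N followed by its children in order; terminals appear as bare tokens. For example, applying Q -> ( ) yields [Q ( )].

S
Q S
< S > S
< Q > S
< ( S ) > S
< ( Q ) > S
< ( < > ) > S
< ( < > ) > Q S
< ( < > ) > ( S ) S
< ( < > ) > ( Q ) S
< ( < > ) > ( ( ) ) S
< ( < > ) > ( ( ) ) Q
< ( < > ) > ( ( ) ) < S >
< ( < > ) > ( ( ) ) < Q >
< ( < > ) > ( ( ) ) < < > >

[S [Q < [S [Q ( [S [Q < >]] )]] >] [S [Q ( [S [Q ( )]] )] [S [Q < [S [Q < >]] >]]]]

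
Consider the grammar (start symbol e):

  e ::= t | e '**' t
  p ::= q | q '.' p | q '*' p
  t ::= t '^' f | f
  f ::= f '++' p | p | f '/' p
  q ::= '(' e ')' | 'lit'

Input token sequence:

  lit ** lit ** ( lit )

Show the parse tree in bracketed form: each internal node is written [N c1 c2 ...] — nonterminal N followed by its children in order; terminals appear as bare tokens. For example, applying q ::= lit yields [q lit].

e
e ** t
e ** t ** t
t ** t ** t
f ** t ** t
p ** t ** t
q ** t ** t
lit ** t ** t
lit ** f ** t
lit ** p ** t
lit ** q ** t
lit ** lit ** t
lit ** lit ** f
lit ** lit ** p
lit ** lit ** q
lit ** lit ** ( e )
lit ** lit ** ( t )
lit ** lit ** ( f )
lit ** lit ** ( p )
lit ** lit ** ( q )
lit ** lit ** ( lit )

[e [e [e [t [f [p [q lit]]]]] ** [t [f [p [q lit]]]]] ** [t [f [p [q ( [e [t [f [p [q lit]]]]] )]]]]]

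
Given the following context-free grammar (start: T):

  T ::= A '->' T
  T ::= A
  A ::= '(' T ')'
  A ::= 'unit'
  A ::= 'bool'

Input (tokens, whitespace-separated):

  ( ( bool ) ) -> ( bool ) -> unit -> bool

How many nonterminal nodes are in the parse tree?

14

[T [A ( [T [A ( [T [A bool]] )]] )] -> [T [A ( [T [A bool]] )] -> [T [A unit] -> [T [A bool]]]]]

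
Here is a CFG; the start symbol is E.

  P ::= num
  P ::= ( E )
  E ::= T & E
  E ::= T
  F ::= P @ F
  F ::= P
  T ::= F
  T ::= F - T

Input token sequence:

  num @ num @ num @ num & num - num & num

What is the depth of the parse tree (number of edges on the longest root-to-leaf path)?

7

[E [T [F [P num] @ [F [P num] @ [F [P num] @ [F [P num]]]]]] & [E [T [F [P num]] - [T [F [P num]]]] & [E [T [F [P num]]]]]]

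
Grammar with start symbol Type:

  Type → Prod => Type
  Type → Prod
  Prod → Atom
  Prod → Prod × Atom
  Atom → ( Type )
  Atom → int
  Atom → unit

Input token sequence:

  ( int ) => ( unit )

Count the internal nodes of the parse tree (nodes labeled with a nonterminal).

12

[Type [Prod [Atom ( [Type [Prod [Atom int]]] )]] => [Type [Prod [Atom ( [Type [Prod [Atom unit]]] )]]]]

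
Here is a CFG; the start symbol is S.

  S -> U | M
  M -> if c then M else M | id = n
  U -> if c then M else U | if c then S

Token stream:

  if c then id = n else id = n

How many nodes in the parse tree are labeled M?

3

[S [M if c then [M id = n] else [M id = n]]]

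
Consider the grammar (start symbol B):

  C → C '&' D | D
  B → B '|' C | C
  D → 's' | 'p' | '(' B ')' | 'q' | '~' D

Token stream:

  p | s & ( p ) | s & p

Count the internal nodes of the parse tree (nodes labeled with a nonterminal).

[B [B [B [C [D p]]] | [C [C [D s]] & [D ( [B [C [D p]]] )]]] | [C [C [D s]] & [D p]]]

16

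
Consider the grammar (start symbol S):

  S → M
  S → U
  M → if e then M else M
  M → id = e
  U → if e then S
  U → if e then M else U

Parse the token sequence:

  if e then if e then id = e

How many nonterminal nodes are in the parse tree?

6

[S [U if e then [S [U if e then [S [M id = e]]]]]]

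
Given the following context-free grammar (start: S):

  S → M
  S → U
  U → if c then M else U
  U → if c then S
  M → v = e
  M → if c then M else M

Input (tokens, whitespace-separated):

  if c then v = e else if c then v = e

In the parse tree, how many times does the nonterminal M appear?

[S [U if c then [M v = e] else [U if c then [S [M v = e]]]]]

2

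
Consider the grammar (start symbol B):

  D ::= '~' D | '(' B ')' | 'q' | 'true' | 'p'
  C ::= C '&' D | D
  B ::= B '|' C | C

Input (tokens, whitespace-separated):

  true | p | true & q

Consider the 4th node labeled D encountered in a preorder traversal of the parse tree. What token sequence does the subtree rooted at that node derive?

[B [B [B [C [D true]]] | [C [D p]]] | [C [C [D true]] & [D q]]]

q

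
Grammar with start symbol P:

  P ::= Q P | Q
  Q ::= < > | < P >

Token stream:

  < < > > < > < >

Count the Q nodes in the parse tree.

[P [Q < [P [Q < >]] >] [P [Q < >] [P [Q < >]]]]

4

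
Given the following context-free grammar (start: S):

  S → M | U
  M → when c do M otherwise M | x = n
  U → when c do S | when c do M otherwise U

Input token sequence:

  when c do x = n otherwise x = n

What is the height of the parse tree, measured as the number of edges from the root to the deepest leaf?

[S [M when c do [M x = n] otherwise [M x = n]]]

3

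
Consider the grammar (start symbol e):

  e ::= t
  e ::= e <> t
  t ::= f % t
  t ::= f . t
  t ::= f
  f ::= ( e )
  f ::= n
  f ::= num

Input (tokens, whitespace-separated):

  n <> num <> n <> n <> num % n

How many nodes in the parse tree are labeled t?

6

[e [e [e [e [e [t [f n]]] <> [t [f num]]] <> [t [f n]]] <> [t [f n]]] <> [t [f num] % [t [f n]]]]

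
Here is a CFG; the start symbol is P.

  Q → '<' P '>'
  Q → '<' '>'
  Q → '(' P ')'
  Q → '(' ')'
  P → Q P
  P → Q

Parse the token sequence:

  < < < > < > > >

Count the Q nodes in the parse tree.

4

[P [Q < [P [Q < [P [Q < >] [P [Q < >]]] >]] >]]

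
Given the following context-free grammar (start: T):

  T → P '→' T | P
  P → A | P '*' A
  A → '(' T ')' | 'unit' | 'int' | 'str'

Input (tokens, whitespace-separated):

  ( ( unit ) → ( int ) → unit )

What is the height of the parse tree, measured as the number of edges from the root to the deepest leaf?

10

[T [P [A ( [T [P [A ( [T [P [A unit]]] )]] → [T [P [A ( [T [P [A int]]] )]] → [T [P [A unit]]]]] )]]]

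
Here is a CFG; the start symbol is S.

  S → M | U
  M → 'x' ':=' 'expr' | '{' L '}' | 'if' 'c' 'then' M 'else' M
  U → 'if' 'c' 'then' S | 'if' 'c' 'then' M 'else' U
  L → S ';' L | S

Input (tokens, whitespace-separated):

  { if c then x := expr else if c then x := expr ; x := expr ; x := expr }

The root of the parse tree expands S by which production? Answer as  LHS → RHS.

S → M

[S [M { [L [S [U if c then [M x := expr] else [U if c then [S [M x := expr]]]]] ; [L [S [M x := expr]] ; [L [S [M x := expr]]]]] }]]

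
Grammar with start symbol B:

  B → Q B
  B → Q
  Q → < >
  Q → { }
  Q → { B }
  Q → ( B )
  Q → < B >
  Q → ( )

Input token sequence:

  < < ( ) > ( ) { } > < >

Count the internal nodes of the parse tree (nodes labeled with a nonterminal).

[B [Q < [B [Q < [B [Q ( )]] >] [B [Q ( )] [B [Q { }]]]] >] [B [Q < >]]]

12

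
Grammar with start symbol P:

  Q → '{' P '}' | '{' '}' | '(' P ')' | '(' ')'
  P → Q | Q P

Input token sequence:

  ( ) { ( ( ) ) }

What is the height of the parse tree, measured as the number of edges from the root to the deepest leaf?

[P [Q ( )] [P [Q { [P [Q ( [P [Q ( )]] )]] }]]]

7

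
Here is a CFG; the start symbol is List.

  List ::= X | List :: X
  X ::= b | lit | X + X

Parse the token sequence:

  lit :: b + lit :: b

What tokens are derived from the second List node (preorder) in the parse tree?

lit :: b + lit

[List [List [List [X lit]] :: [X [X b] + [X lit]]] :: [X b]]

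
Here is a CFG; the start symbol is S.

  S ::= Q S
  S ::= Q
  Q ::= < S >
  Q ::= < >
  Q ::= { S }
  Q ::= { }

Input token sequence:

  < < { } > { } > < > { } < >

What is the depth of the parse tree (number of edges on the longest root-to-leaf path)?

6

[S [Q < [S [Q < [S [Q { }]] >] [S [Q { }]]] >] [S [Q < >] [S [Q { }] [S [Q < >]]]]]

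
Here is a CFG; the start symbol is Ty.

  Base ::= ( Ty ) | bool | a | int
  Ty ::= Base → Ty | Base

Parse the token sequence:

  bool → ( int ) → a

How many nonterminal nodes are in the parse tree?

8

[Ty [Base bool] → [Ty [Base ( [Ty [Base int]] )] → [Ty [Base a]]]]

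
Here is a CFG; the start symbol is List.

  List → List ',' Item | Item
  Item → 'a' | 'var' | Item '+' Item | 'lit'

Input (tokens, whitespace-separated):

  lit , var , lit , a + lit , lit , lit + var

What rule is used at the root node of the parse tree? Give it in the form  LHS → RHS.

[List [List [List [List [List [List [Item lit]] , [Item var]] , [Item lit]] , [Item [Item a] + [Item lit]]] , [Item lit]] , [Item [Item lit] + [Item var]]]

List → List ',' Item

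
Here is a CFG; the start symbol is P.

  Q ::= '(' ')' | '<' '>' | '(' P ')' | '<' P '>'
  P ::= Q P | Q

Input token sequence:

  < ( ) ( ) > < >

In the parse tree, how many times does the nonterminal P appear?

[P [Q < [P [Q ( )] [P [Q ( )]]] >] [P [Q < >]]]

4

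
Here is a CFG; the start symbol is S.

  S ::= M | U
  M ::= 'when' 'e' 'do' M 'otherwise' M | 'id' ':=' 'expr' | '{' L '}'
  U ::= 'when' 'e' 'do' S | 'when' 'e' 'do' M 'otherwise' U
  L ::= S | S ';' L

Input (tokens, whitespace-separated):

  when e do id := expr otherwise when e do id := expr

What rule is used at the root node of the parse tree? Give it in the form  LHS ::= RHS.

S ::= U

[S [U when e do [M id := expr] otherwise [U when e do [S [M id := expr]]]]]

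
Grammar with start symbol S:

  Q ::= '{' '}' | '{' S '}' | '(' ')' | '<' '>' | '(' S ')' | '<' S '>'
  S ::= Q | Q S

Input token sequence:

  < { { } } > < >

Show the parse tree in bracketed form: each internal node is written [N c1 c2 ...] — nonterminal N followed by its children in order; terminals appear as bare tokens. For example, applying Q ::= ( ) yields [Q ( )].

S
Q S
< S > S
< Q > S
< { S } > S
< { Q } > S
< { { } } > S
< { { } } > Q
< { { } } > < >

[S [Q < [S [Q { [S [Q { }]] }]] >] [S [Q < >]]]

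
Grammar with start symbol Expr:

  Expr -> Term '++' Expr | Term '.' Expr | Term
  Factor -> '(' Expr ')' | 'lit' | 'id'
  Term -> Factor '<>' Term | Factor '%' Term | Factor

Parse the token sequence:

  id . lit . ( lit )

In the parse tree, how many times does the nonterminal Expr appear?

[Expr [Term [Factor id]] . [Expr [Term [Factor lit]] . [Expr [Term [Factor ( [Expr [Term [Factor lit]]] )]]]]]

4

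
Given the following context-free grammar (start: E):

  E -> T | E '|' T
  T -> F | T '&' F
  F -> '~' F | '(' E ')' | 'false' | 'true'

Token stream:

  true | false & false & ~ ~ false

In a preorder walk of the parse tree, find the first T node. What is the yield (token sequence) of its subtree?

[E [E [T [F true]]] | [T [T [T [F false]] & [F false]] & [F ~ [F ~ [F false]]]]]

true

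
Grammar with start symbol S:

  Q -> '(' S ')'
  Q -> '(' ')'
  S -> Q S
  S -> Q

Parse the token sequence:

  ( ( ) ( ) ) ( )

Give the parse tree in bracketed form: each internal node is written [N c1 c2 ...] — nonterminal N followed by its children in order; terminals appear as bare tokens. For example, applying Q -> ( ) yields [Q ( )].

S
Q S
( S ) S
( Q S ) S
( ( ) S ) S
( ( ) Q ) S
( ( ) ( ) ) S
( ( ) ( ) ) Q
( ( ) ( ) ) ( )

[S [Q ( [S [Q ( )] [S [Q ( )]]] )] [S [Q ( )]]]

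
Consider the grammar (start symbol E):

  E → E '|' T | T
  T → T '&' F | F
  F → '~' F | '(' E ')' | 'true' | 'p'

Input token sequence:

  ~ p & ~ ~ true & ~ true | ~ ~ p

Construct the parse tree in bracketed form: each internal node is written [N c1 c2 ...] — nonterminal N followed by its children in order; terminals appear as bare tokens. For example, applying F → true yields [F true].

[E [E [T [T [T [F ~ [F p]]] & [F ~ [F ~ [F true]]]] & [F ~ [F true]]]] | [T [F ~ [F ~ [F p]]]]]

E
E | T
T | T
T & F | T
T & F & F | T
F & F & F | T
~ F & F & F | T
~ p & F & F | T
~ p & ~ F & F | T
~ p & ~ ~ F & F | T
~ p & ~ ~ true & F | T
~ p & ~ ~ true & ~ F | T
~ p & ~ ~ true & ~ true | T
~ p & ~ ~ true & ~ true | F
~ p & ~ ~ true & ~ true | ~ F
~ p & ~ ~ true & ~ true | ~ ~ F
~ p & ~ ~ true & ~ true | ~ ~ p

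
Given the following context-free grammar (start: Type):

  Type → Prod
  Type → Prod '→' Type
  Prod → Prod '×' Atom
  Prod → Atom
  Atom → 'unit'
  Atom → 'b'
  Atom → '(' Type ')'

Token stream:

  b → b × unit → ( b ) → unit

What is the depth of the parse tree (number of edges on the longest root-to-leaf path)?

[Type [Prod [Atom b]] → [Type [Prod [Prod [Atom b]] × [Atom unit]] → [Type [Prod [Atom ( [Type [Prod [Atom b]]] )]] → [Type [Prod [Atom unit]]]]]]

8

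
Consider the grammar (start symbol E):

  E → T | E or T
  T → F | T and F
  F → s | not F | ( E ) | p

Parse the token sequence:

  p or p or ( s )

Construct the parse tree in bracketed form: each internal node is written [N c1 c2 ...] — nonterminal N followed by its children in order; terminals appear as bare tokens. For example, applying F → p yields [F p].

[E [E [E [T [F p]]] or [T [F p]]] or [T [F ( [E [T [F s]]] )]]]

E
E or T
E or T or T
T or T or T
F or T or T
p or T or T
p or F or T
p or p or T
p or p or F
p or p or ( E )
p or p or ( T )
p or p or ( F )
p or p or ( s )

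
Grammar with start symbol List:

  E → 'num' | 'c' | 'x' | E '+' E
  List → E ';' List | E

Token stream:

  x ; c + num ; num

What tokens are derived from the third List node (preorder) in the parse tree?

num

[List [E x] ; [List [E [E c] + [E num]] ; [List [E num]]]]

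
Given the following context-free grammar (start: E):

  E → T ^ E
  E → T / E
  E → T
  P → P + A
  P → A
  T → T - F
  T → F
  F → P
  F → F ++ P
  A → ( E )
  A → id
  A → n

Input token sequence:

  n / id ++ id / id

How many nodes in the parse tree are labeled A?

4

[E [T [F [P [A n]]]] / [E [T [F [F [P [A id]]] ++ [P [A id]]]] / [E [T [F [P [A id]]]]]]]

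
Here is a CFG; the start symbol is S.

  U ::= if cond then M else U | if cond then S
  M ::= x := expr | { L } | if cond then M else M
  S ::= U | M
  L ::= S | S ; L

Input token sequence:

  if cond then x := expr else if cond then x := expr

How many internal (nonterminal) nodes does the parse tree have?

6

[S [U if cond then [M x := expr] else [U if cond then [S [M x := expr]]]]]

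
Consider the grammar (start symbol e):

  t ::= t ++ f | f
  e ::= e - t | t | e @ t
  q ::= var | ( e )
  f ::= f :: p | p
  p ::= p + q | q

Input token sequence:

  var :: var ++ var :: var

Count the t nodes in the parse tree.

2

[e [t [t [f [f [p [q var]]] :: [p [q var]]]] ++ [f [f [p [q var]]] :: [p [q var]]]]]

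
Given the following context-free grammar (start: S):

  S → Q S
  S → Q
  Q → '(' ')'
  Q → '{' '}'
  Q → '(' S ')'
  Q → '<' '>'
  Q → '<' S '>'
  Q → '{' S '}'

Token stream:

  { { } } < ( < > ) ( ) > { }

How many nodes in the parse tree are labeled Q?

7

[S [Q { [S [Q { }]] }] [S [Q < [S [Q ( [S [Q < >]] )] [S [Q ( )]]] >] [S [Q { }]]]]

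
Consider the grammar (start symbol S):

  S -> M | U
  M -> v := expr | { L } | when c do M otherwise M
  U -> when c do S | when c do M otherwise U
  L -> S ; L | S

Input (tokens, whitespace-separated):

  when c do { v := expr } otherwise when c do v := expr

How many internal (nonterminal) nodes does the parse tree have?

9

[S [U when c do [M { [L [S [M v := expr]]] }] otherwise [U when c do [S [M v := expr]]]]]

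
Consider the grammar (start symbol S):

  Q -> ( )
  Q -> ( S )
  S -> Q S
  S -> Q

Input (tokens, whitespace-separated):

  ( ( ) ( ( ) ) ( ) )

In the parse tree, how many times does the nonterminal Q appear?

[S [Q ( [S [Q ( )] [S [Q ( [S [Q ( )]] )] [S [Q ( )]]]] )]]

5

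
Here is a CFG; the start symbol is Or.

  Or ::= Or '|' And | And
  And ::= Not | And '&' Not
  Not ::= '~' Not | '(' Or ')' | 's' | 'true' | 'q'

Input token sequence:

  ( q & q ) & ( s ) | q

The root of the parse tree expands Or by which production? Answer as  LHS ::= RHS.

Or ::= Or '|' And

[Or [Or [And [And [Not ( [Or [And [And [Not q]] & [Not q]]] )]] & [Not ( [Or [And [Not s]]] )]]] | [And [Not q]]]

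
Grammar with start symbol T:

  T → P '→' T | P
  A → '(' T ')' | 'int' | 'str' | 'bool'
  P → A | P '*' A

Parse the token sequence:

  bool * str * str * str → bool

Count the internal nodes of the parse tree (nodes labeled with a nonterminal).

12

[T [P [P [P [P [A bool]] * [A str]] * [A str]] * [A str]] → [T [P [A bool]]]]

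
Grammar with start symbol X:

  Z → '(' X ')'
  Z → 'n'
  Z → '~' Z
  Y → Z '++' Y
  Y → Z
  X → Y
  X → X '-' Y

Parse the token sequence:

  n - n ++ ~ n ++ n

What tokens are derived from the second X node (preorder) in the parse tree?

n

[X [X [Y [Z n]]] - [Y [Z n] ++ [Y [Z ~ [Z n]] ++ [Y [Z n]]]]]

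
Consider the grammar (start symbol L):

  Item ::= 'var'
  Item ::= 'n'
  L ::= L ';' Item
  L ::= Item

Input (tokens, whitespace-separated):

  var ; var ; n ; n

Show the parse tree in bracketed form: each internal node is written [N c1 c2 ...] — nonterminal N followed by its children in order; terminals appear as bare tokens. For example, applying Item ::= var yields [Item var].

[L [L [L [L [Item var]] ; [Item var]] ; [Item n]] ; [Item n]]

L
L ; Item
L ; Item ; Item
L ; Item ; Item ; Item
Item ; Item ; Item ; Item
var ; Item ; Item ; Item
var ; var ; Item ; Item
var ; var ; n ; Item
var ; var ; n ; n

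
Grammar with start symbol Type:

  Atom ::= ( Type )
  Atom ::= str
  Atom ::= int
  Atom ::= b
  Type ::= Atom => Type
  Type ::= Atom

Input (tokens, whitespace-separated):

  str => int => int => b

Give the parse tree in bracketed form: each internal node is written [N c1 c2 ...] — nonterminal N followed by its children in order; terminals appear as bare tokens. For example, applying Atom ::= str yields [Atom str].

[Type [Atom str] => [Type [Atom int] => [Type [Atom int] => [Type [Atom b]]]]]

Type
Atom => Type
str => Type
str => Atom => Type
str => int => Type
str => int => Atom => Type
str => int => int => Type
str => int => int => Atom
str => int => int => b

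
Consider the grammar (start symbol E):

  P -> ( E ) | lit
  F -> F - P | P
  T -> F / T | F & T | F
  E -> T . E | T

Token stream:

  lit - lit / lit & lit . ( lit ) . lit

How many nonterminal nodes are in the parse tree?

[E [T [F [F [P lit]] - [P lit]] / [T [F [P lit]] & [T [F [P lit]]]]] . [E [T [F [P ( [E [T [F [P lit]]]] )]]] . [E [T [F [P lit]]]]]]

24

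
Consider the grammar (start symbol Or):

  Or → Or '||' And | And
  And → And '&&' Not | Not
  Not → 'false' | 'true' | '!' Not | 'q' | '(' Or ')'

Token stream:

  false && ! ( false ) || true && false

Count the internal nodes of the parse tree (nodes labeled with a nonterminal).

14

[Or [Or [And [And [Not false]] && [Not ! [Not ( [Or [And [Not false]]] )]]]] || [And [And [Not true]] && [Not false]]]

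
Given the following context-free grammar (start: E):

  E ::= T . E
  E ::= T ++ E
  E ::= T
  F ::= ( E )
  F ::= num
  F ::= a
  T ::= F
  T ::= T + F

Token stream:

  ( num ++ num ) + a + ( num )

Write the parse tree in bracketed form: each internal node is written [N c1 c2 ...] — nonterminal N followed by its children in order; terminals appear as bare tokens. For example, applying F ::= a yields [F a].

E
T
T + F
T + F + F
F + F + F
( E ) + F + F
( T ++ E ) + F + F
( F ++ E ) + F + F
( num ++ E ) + F + F
( num ++ T ) + F + F
( num ++ F ) + F + F
( num ++ num ) + F + F
( num ++ num ) + a + F
( num ++ num ) + a + ( E )
( num ++ num ) + a + ( T )
( num ++ num ) + a + ( F )
( num ++ num ) + a + ( num )

[E [T [T [T [F ( [E [T [F num]] ++ [E [T [F num]]]] )]] + [F a]] + [F ( [E [T [F num]]] )]]]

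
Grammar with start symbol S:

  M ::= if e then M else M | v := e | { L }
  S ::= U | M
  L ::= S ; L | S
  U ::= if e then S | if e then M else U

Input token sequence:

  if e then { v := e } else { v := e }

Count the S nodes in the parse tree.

[S [M if e then [M { [L [S [M v := e]]] }] else [M { [L [S [M v := e]]] }]]]

3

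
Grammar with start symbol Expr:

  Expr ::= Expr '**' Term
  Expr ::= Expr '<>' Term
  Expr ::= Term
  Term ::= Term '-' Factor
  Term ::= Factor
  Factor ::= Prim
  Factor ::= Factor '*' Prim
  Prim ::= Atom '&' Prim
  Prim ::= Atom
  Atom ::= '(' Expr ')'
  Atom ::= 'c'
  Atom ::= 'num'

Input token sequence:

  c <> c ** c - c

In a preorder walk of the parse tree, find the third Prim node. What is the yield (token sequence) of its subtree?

[Expr [Expr [Expr [Term [Factor [Prim [Atom c]]]]] <> [Term [Factor [Prim [Atom c]]]]] ** [Term [Term [Factor [Prim [Atom c]]]] - [Factor [Prim [Atom c]]]]]

c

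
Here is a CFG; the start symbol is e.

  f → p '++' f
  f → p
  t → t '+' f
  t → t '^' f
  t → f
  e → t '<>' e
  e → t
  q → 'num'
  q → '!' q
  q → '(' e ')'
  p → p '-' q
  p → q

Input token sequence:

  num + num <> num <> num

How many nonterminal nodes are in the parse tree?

[e [t [t [f [p [q num]]]] + [f [p [q num]]]] <> [e [t [f [p [q num]]]] <> [e [t [f [p [q num]]]]]]]

19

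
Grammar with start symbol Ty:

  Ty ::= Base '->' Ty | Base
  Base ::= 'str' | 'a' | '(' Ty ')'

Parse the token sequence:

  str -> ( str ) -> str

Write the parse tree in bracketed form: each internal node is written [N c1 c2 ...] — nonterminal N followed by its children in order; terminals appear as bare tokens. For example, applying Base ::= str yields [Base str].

[Ty [Base str] -> [Ty [Base ( [Ty [Base str]] )] -> [Ty [Base str]]]]

Ty
Base -> Ty
str -> Ty
str -> Base -> Ty
str -> ( Ty ) -> Ty
str -> ( Base ) -> Ty
str -> ( str ) -> Ty
str -> ( str ) -> Base
str -> ( str ) -> str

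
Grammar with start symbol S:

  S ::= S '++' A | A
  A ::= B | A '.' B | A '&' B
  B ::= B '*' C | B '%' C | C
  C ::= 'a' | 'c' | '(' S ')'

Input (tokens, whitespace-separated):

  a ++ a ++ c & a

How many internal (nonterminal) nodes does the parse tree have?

[S [S [S [A [B [C a]]]] ++ [A [B [C a]]]] ++ [A [A [B [C c]]] & [B [C a]]]]

15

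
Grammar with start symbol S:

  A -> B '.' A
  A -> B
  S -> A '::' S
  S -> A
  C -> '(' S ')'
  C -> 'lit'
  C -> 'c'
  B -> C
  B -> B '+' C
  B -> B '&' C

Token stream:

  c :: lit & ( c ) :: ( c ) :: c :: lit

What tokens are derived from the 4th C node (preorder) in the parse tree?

c

[S [A [B [C c]]] :: [S [A [B [B [C lit]] & [C ( [S [A [B [C c]]]] )]]] :: [S [A [B [C ( [S [A [B [C c]]]] )]]] :: [S [A [B [C c]]] :: [S [A [B [C lit]]]]]]]]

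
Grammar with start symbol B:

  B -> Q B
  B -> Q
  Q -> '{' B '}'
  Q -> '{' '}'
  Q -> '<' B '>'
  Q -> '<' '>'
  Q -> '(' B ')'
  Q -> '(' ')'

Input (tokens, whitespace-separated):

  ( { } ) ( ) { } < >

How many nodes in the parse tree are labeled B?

5

[B [Q ( [B [Q { }]] )] [B [Q ( )] [B [Q { }] [B [Q < >]]]]]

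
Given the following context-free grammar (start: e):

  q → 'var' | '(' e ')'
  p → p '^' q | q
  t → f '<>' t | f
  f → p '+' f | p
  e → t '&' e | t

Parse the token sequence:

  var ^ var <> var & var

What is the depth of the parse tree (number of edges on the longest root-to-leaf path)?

6

[e [t [f [p [p [q var]] ^ [q var]]] <> [t [f [p [q var]]]]] & [e [t [f [p [q var]]]]]]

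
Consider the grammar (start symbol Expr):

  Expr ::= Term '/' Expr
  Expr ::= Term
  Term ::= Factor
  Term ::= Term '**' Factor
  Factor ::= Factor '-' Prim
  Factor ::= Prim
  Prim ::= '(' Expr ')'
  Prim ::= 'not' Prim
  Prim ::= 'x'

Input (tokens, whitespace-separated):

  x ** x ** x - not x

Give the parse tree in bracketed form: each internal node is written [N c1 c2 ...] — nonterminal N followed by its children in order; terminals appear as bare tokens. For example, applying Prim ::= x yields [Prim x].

Expr
Term
Term ** Factor
Term ** Factor ** Factor
Factor ** Factor ** Factor
Prim ** Factor ** Factor
x ** Factor ** Factor
x ** Prim ** Factor
x ** x ** Factor
x ** x ** Factor - Prim
x ** x ** Prim - Prim
x ** x ** x - Prim
x ** x ** x - not Prim
x ** x ** x - not x

[Expr [Term [Term [Term [Factor [Prim x]]] ** [Factor [Prim x]]] ** [Factor [Factor [Prim x]] - [Prim not [Prim x]]]]]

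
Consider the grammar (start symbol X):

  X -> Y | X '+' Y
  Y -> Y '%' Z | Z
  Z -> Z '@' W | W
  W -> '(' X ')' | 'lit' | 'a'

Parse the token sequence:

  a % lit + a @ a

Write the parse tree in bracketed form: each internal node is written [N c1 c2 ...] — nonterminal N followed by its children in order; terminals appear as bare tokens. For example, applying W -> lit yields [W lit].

[X [X [Y [Y [Z [W a]]] % [Z [W lit]]]] + [Y [Z [Z [W a]] @ [W a]]]]

X
X + Y
Y + Y
Y % Z + Y
Z % Z + Y
W % Z + Y
a % Z + Y
a % W + Y
a % lit + Y
a % lit + Z
a % lit + Z @ W
a % lit + W @ W
a % lit + a @ W
a % lit + a @ a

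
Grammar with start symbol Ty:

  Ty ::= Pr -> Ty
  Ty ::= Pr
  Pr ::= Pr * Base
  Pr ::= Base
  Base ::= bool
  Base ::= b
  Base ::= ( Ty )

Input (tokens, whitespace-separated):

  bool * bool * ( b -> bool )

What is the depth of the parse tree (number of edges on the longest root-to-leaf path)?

[Ty [Pr [Pr [Pr [Base bool]] * [Base bool]] * [Base ( [Ty [Pr [Base b]] -> [Ty [Pr [Base bool]]]] )]]]

7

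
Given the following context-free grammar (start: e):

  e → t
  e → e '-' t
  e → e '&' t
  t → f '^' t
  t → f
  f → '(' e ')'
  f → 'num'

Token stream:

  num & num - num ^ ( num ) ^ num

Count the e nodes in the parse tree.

[e [e [e [t [f num]]] & [t [f num]]] - [t [f num] ^ [t [f ( [e [t [f num]]] )] ^ [t [f num]]]]]

4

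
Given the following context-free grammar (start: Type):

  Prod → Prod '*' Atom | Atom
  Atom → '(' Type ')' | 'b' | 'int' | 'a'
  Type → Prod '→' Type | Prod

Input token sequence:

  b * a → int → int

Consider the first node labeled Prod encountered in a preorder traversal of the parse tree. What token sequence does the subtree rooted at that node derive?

b * a

[Type [Prod [Prod [Atom b]] * [Atom a]] → [Type [Prod [Atom int]] → [Type [Prod [Atom int]]]]]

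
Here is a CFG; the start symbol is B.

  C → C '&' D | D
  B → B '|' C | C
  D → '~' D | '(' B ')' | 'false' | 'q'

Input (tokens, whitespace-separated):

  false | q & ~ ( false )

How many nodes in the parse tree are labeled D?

[B [B [C [D false]]] | [C [C [D q]] & [D ~ [D ( [B [C [D false]]] )]]]]

5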